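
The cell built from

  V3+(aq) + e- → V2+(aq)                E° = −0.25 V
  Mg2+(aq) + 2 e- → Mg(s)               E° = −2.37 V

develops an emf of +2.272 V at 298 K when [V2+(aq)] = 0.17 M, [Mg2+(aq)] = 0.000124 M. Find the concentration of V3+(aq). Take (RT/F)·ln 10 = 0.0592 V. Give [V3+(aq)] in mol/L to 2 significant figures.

0.70 M

With V³⁺/V²⁺ at the cathode and Mg²⁺/Mg at the anode, E°cell = −0.25 − (−2.37) = +2.12 V (n = 2).
From the Nernst equation, log Q = n(E° − E)/0.0592 = 2·(+2.12 − (+2.272))/0.0592 = −5.135.
For 2 V3+(aq) + Mg(s) → 2 V2+(aq) + Mg2+(aq), the reaction quotient is Q = ([V2+(aq)]^2·[Mg2+(aq)]) / [V3+(aq)]^2.
Solving for the unknown gives log [V3+(aq)] = −0.155, so [V3+(aq)] ≈ 0.70 M.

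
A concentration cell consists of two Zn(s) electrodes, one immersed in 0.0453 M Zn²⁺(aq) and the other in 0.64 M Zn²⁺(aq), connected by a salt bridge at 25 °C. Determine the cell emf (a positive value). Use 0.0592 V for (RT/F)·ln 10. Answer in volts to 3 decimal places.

0.034 V

For a concentration cell E°cell = 0, since both electrodes use the same couple.
The compartment with the higher Zn²⁺(aq) concentration (0.64 M) acts as the cathode; ions are reduced there and produced at the dilute (0.0453 M) anode.
With n = 2, Ecell = −(0.0592/2)·log([dilute]/[conc]) = −(0.0592/2)·log(0.0453/0.64) = +0.034 V.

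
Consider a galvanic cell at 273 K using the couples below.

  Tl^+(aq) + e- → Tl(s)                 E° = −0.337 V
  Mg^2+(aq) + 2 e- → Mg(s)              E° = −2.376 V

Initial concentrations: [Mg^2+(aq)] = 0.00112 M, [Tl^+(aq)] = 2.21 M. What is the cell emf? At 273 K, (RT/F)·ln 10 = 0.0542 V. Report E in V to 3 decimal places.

Tl⁺/Tl is reduced (cathode, E° = −0.337 V) and Mg²⁺/Mg is oxidized (anode).
E°cell = E°cat − E°an = −0.337 − (−2.376) = +2.039 V; n = 2.
For the overall reaction 2 Tl^+(aq) + Mg(s) → 2 Tl(s) + Mg^2+(aq), Q = [Mg^2+(aq)] / [Tl^+(aq)]^2 = 0.000229, giving log Q = −3.640.
E = E° − (0.0542/n)·log Q = +2.039 − (0.0542/2)(−3.640) = +2.138 V.

+2.138 V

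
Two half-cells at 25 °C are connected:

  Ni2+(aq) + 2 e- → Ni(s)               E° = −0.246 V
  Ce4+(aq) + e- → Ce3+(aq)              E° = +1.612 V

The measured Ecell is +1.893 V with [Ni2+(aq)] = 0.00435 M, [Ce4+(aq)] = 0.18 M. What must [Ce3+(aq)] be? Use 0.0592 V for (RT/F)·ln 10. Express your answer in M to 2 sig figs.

With Ce⁴⁺/Ce³⁺ at the cathode and Ni²⁺/Ni at the anode, E°cell = +1.612 − (−0.246) = +1.858 V (n = 2).
Since E = E° − (0.0592/n)·log Q, log Q = n(E° − E)/0.0592 = −1.182.
Balancing electrons gives 2 Ce4+(aq) + Ni(s) → 2 Ce3+(aq) + Ni2+(aq); thus Q = ([Ce3+(aq)]^2·[Ni2+(aq)]) / [Ce4+(aq)]^2.
Isolating [Ce3+(aq)] in Q = 10^{−1.182} yields log [Ce3+(aq)] = −0.155, i.e. 0.70 M.

0.70 M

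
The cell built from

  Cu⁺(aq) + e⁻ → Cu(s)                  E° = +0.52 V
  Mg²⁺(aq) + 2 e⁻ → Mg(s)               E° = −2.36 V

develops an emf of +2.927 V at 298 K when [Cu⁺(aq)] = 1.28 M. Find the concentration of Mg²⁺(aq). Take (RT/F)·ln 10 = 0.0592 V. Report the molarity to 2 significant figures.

0.042 M

With Cu⁺/Cu at the cathode and Mg²⁺/Mg at the anode, E°cell = +0.52 − (−2.36) = +2.88 V (n = 2).
Rearranging E = E° − (0.0592/n)·log Q gives log Q = 2(+2.88 − (+2.927))/0.0592 = −1.588.
Balancing electrons gives 2 Cu⁺(aq) + Mg(s) → 2 Cu(s) + Mg²⁺(aq); thus Q = [Mg²⁺(aq)] / [Cu⁺(aq)]^2.
Solving for the unknown gives log [Mg²⁺(aq)] = −1.374, so [Mg²⁺(aq)] ≈ 0.042 M.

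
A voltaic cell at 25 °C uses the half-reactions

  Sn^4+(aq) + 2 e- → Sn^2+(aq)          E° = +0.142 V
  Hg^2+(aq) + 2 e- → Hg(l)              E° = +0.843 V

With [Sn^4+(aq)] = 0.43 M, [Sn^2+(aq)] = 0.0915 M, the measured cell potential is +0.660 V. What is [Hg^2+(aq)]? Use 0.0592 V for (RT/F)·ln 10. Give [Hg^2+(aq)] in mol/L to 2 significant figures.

Hg²⁺/Hg is the cathode (higher E°); E°cell = +0.843 − (+0.142) = +0.701 V with n = 2.
From the Nernst equation, log Q = n(E° − E)/0.0592 = 2·(+0.701 − (+0.660))/0.0592 = 1.385.
The balanced reaction is Hg^2+(aq) + Sn^2+(aq) → Hg(l) + Sn^4+(aq), so Q = [Sn^4+(aq)] / ([Hg^2+(aq)]·[Sn^2+(aq)]).
Substituting the known concentrations and solving, log [Hg^2+(aq)] = −0.713 and [Hg^2+(aq)] = 0.19 M.

0.19 M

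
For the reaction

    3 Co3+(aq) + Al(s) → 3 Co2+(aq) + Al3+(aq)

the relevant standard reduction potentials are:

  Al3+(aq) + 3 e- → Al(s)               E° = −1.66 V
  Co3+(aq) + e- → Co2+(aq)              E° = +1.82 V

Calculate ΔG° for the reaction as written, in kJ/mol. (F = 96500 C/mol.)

In the reaction as written Co3+(aq) is reduced, so the Co³⁺/Co²⁺ couple is the cathode and Al³⁺/Al is the anode.
E°cell = +1.82 − (−1.66) = +3.48 V; balancing electrons gives n = 3.
ΔG° = −nFE°cell = −(3)(96500)(+3.48) J/mol = −1007 kJ/mol.

−1007 kJ/mol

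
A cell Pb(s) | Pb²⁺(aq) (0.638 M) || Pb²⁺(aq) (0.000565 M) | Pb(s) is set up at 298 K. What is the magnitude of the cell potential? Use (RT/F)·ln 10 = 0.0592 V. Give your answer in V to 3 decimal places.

For a concentration cell E°cell = 0, since both electrodes use the same couple.
The compartment with the higher Pb²⁺(aq) concentration (0.638 M) acts as the cathode; ions are reduced there and produced at the dilute (0.000565 M) anode.
With n = 2, Ecell = −(0.0592/2)·log([dilute]/[conc]) = −(0.0592/2)·log(0.000565/0.638) = +0.090 V.

0.090 V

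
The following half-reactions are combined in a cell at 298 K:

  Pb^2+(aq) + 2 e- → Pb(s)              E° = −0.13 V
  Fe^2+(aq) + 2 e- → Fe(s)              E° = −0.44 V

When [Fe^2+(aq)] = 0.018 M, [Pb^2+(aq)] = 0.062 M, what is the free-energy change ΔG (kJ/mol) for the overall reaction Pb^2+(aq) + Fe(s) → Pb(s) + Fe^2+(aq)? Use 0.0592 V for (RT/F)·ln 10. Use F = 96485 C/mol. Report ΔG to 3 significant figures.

The standard cell potential is −0.13 − (−0.44) = +0.31 V, with n = 2 electrons in the balanced equation.
Here Q = [Fe^2+(aq)] / [Pb^2+(aq)] = 0.29 (log Q = −0.537), giving E = +0.31 − (0.0592/2)·(−0.537) = +0.3259 V.
Then ΔG = −nFE = −2 × 96485 × +0.3259 J/mol = −62.9 kJ/mol.

−62.9 kJ/mol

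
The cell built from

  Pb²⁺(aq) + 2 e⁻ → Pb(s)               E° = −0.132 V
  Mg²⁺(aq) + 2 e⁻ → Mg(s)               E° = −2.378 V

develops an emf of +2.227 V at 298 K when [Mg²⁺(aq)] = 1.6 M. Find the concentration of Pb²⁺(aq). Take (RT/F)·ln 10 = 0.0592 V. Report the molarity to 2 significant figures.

The Pb²⁺/Pb couple has the larger reduction potential, so it is the cathode: E°cell = −0.132 − (−2.378) = +2.246 V and n = 2.
Rearranging E = E° − (0.0592/n)·log Q gives log Q = 2(+2.246 − (+2.227))/0.0592 = 0.642.
The balanced reaction is Pb²⁺(aq) + Mg(s) → Pb(s) + Mg²⁺(aq), so Q = [Mg²⁺(aq)] / [Pb²⁺(aq)].
Substituting the known concentrations and solving, log [Pb²⁺(aq)] = −0.438 and [Pb²⁺(aq)] = 0.36 M.

0.36 M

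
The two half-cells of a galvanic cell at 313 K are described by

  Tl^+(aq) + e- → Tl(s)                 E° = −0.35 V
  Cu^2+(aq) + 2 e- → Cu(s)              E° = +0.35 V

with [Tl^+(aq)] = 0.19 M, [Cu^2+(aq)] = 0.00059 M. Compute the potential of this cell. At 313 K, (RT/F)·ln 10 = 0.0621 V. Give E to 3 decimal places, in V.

+0.645 V

The Cu²⁺/Cu couple has the more positive E°, so it is the cathode; Tl⁺/Tl is the anode.
E°cell = +0.35 − (−0.35) = +0.70 V, with n = 2 electrons transferred.
The balanced reaction is Cu^2+(aq) + 2 Tl(s) → Cu(s) + 2 Tl^+(aq), so Q = [Tl^+(aq)]^2 / [Cu^2+(aq)] = 61.2 and log Q = 1.787.
By the Nernst equation, E = +0.70 − (0.0621/2)·(1.787) = +0.645 V.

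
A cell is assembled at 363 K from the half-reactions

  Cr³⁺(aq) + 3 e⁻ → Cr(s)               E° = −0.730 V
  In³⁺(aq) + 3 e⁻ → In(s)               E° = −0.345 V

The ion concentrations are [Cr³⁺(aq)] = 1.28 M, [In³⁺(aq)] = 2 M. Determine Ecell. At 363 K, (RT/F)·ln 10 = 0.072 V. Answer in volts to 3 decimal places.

Since E°(In³⁺/In) > E°(Cr³⁺/Cr), In³⁺/In serves as the cathode.
E°cell = E°cat − E°an = −0.345 − (−0.730) = +0.385 V; n = 3.
For the overall reaction In³⁺(aq) + Cr(s) → In(s) + Cr³⁺(aq), Q = [Cr³⁺(aq)] / [In³⁺(aq)] = 0.64, giving log Q = −0.194.
E = E° − (0.072/n)·log Q = +0.385 − (0.072/3)(−0.194) = +0.390 V.

+0.390 V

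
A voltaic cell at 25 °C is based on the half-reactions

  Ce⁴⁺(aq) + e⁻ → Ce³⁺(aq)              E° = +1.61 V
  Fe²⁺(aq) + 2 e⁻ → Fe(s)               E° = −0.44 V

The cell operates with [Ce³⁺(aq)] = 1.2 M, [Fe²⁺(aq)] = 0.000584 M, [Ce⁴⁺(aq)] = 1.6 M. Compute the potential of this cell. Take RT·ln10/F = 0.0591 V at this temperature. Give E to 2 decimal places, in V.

+2.15 V

Ce⁴⁺/Ce³⁺ is reduced (cathode, E° = +1.61 V) and Fe²⁺/Fe is oxidized (anode).
E°cell = E°cat − E°an = +1.61 − (−0.44) = +2.05 V; n = 2.
The balanced reaction is 2 Ce⁴⁺(aq) + Fe(s) → 2 Ce³⁺(aq) + Fe²⁺(aq), so Q = ([Ce³⁺(aq)]^2·[Fe²⁺(aq)]) / [Ce⁴⁺(aq)]^2 = 0.000328 and log Q = −3.483.
E = E° − (0.0591/n)·log Q = +2.05 − (0.0591/2)(−3.483) = +2.15 V.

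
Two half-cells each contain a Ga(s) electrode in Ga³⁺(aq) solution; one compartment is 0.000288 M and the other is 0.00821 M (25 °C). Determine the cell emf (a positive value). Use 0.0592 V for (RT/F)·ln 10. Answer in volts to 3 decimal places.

0.029 V

For a concentration cell E°cell = 0, since both electrodes use the same couple.
The compartment with the higher Ga³⁺(aq) concentration (0.00821 M) acts as the cathode; ions are reduced there and produced at the dilute (0.000288 M) anode.
With n = 3, Ecell = −(0.0592/3)·log([dilute]/[conc]) = −(0.0592/3)·log(0.000288/0.00821) = +0.029 V.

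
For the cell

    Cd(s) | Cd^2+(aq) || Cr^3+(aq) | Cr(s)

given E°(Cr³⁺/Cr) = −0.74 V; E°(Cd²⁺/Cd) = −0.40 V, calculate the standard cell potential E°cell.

−0.34 V

By convention the left-hand electrode in cell notation is the anode (oxidation) and the right-hand electrode is the cathode (reduction).
E°cell = E°(right) − E°(left) = −0.74 − (−0.40) = −0.34 V.
The negative sign shows that, as written, the cell would require an external voltage to drive the reaction.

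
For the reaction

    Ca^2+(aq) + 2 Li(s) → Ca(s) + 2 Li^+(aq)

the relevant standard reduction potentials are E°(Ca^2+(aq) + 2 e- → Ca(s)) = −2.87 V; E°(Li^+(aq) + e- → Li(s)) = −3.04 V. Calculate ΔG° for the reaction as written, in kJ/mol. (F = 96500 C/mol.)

−32.8 kJ/mol

In the reaction as written Ca^2+(aq) is reduced, so the Ca²⁺/Ca couple is the cathode and Li⁺/Li is the anode.
E°cell = −2.87 − (−3.04) = +0.17 V; balancing electrons gives n = 2.
ΔG° = −nFE°cell = −(2)(96500)(+0.17) J/mol = −32.8 kJ/mol.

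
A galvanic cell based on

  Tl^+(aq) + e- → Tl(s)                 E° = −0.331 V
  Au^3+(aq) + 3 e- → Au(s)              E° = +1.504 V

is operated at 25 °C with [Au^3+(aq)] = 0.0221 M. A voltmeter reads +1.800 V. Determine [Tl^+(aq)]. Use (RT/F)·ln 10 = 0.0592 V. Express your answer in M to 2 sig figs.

Au³⁺/Au is the cathode (higher E°); E°cell = +1.504 − (−0.331) = +1.835 V with n = 3.
From the Nernst equation, log Q = n(E° − E)/0.0592 = 3·(+1.835 − (+1.800))/0.0592 = 1.774.
For Au^3+(aq) + 3 Tl(s) → Au(s) + 3 Tl^+(aq), the reaction quotient is Q = [Tl^+(aq)]^3 / [Au^3+(aq)].
Solving for the unknown gives log [Tl^+(aq)] = 0.039, so [Tl^+(aq)] ≈ 1.1 M.

1.1 M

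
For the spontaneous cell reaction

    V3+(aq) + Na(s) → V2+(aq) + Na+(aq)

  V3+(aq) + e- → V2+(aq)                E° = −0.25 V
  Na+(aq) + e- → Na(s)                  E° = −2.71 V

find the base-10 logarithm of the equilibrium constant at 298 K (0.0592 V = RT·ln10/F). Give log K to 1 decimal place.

log K = 41.6

The V³⁺/V²⁺ couple is reduced (cathode); E°cell = −0.25 − (−2.71) = +2.46 V with n = 1.
At equilibrium E = 0, so log K = nE°cell / 0.0592 = (1)(+2.46) / 0.0592 = 41.6.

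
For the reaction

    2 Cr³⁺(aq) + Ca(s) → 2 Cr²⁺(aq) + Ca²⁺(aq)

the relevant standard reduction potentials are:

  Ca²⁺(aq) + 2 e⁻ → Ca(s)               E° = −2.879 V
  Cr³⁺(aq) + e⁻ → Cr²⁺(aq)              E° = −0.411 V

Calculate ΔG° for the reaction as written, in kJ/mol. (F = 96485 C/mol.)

In the reaction as written Cr³⁺(aq) is reduced, so the Cr³⁺/Cr²⁺ couple is the cathode and Ca²⁺/Ca is the anode.
E°cell = −0.411 − (−2.879) = +2.468 V; balancing electrons gives n = 2.
ΔG° = −nFE°cell = −(2)(96485)(+2.468) J/mol = −476 kJ/mol.

−476 kJ/mol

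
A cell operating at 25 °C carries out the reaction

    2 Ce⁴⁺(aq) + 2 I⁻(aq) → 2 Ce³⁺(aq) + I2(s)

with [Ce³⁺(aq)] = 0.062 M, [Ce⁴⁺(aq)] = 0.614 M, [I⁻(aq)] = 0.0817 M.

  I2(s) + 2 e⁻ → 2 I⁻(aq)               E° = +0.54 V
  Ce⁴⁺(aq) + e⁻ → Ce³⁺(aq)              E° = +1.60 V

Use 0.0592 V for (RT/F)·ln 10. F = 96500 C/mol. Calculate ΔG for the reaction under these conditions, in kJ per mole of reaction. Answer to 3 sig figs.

The standard cell potential is +1.60 − (+0.54) = +1.06 V, with n = 2 electrons in the balanced equation.
The reaction quotient is [Ce³⁺(aq)]^2 / ([Ce⁴⁺(aq)]^2·[I⁻(aq)]^2) = 1.53; by Nernst, E = +1.06 − (0.0592/2)(0.184) = +1.0546 V.
Finally ΔG = −nFE = −(2)(96500 C/mol)(+1.0546 V) = −204 kJ/mol.

−204 kJ/mol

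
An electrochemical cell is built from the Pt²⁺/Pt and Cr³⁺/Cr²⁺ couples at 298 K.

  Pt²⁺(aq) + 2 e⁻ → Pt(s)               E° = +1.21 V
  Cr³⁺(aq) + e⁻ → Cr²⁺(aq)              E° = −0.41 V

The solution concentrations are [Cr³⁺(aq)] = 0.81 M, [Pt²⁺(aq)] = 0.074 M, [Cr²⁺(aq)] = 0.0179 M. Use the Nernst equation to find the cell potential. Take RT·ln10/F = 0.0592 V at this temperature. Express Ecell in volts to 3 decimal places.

The Pt²⁺/Pt couple has the more positive E°, so it is the cathode; Cr³⁺/Cr²⁺ is the anode.
E°cell = E°cat − E°an = +1.21 − (−0.41) = +1.62 V; n = 2.
Balancing gives Pt²⁺(aq) + 2 Cr²⁺(aq) → Pt(s) + 2 Cr³⁺(aq); hence Q = [Cr³⁺(aq)]^2 / ([Pt²⁺(aq)]·[Cr²⁺(aq)]^2) = 2.77×10^4 (log Q = 4.442).
By the Nernst equation, E = +1.62 − (0.0592/2)·(4.442) = +1.489 V.

+1.489 V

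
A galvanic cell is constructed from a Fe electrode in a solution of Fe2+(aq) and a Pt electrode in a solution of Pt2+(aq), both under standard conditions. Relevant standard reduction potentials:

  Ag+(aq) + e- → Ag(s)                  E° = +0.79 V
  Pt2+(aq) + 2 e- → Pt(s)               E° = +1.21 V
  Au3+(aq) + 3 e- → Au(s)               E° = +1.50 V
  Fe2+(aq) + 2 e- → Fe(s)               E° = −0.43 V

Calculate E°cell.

The Pt²⁺/Pt couple has the higher E°, so Pt ion is reduced (cathode) and Fe is oxidized (anode).
E°cell = E°(cathode) − E°(anode) = +1.21 − (−0.43) = +1.64 V.

+1.64 V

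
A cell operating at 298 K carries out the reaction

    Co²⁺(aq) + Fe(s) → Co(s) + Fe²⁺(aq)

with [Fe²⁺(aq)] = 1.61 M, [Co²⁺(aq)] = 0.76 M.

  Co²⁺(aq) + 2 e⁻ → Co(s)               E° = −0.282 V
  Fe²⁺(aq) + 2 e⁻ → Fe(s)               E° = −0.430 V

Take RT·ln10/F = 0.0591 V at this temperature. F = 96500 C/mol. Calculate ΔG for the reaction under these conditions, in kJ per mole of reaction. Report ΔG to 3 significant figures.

The standard cell potential is −0.282 − (−0.430) = +0.148 V, with n = 2 electrons in the balanced equation.
Here Q = [Fe²⁺(aq)] / [Co²⁺(aq)] = 2.12 (log Q = 0.326), giving E = +0.148 − (0.0591/2)·(0.326) = +0.1384 V.
ΔG = −nFE = −(2)(96500)(+0.1384) J/mol = −26.7 kJ/mol.

−26.7 kJ/mol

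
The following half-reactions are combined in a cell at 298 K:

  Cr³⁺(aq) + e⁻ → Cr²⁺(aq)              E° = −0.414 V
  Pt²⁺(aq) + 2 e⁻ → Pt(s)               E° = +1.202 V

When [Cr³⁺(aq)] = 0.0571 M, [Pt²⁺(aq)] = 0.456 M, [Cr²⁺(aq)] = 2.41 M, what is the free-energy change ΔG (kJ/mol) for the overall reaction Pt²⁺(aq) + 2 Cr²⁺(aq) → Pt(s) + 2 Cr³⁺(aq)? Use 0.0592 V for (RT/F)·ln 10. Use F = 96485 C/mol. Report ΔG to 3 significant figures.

With Pt²⁺/Pt reduced at the cathode, E°cell = +1.202 − (−0.414) = +1.616 V and n = 2.
The reaction quotient is [Cr³⁺(aq)]^2 / ([Pt²⁺(aq)]·[Cr²⁺(aq)]^2) = 0.00123; by Nernst, E = +1.616 − (0.0592/2)(−2.910) = +1.7021 V.
Then ΔG = −nFE = −2 × 96485 × +1.7021 J/mol = −328 kJ/mol.

−328 kJ/mol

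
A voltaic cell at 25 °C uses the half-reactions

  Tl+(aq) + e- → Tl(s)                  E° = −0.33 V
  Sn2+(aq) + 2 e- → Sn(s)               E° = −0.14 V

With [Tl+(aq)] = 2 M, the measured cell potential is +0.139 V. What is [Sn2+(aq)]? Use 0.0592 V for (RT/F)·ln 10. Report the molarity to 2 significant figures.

0.076 M

With Sn²⁺/Sn at the cathode and Tl⁺/Tl at the anode, E°cell = −0.14 − (−0.33) = +0.19 V (n = 2).
From the Nernst equation, log Q = n(E° − E)/0.0592 = 2·(+0.19 − (+0.139))/0.0592 = 1.723.
The balanced reaction is Sn2+(aq) + 2 Tl(s) → Sn(s) + 2 Tl+(aq), so Q = [Tl+(aq)]^2 / [Sn2+(aq)].
Isolating [Sn2+(aq)] in Q = 10^{1.723} yields log [Sn2+(aq)] = −1.121, i.e. 0.076 M.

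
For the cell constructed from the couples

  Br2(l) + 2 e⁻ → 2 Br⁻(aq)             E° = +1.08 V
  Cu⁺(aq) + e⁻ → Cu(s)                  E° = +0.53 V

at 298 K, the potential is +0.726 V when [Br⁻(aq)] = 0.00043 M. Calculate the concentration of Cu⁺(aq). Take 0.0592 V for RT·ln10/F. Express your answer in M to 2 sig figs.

2.5 M

With Br₂/Br⁻ at the cathode and Cu⁺/Cu at the anode, E°cell = +1.08 − (+0.53) = +0.55 V (n = 2).
Rearranging E = E° − (0.0592/n)·log Q gives log Q = 2(+0.55 − (+0.726))/0.0592 = −5.946.
Balancing electrons gives Br2(l) + 2 Cu(s) → 2 Br⁻(aq) + 2 Cu⁺(aq); thus Q = [Br⁻(aq)]^2·[Cu⁺(aq)]^2.
Isolating [Cu⁺(aq)] in Q = 10^{−5.946} yields log [Cu⁺(aq)] = 0.394, i.e. 2.5 M.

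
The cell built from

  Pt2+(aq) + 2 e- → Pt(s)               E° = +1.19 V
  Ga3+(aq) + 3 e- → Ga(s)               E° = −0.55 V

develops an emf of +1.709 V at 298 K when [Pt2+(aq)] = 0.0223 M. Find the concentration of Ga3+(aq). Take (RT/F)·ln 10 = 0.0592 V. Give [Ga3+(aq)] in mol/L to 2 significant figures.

With Pt²⁺/Pt at the cathode and Ga³⁺/Ga at the anode, E°cell = +1.19 − (−0.55) = +1.74 V (n = 6).
From the Nernst equation, log Q = n(E° − E)/0.0592 = 6·(+1.74 − (+1.709))/0.0592 = 3.142.
The balanced reaction is 3 Pt2+(aq) + 2 Ga(s) → 3 Pt(s) + 2 Ga3+(aq), so Q = [Ga3+(aq)]^2 / [Pt2+(aq)]^3.
Isolating [Ga3+(aq)] in Q = 10^{3.142} yields log [Ga3+(aq)] = −0.907, i.e. 0.12 M.

0.12 M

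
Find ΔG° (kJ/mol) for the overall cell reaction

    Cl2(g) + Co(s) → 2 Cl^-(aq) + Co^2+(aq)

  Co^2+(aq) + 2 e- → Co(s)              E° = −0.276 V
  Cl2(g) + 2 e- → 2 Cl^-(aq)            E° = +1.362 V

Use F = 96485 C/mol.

In the reaction as written Cl2(g) is reduced, so the Cl₂/Cl⁻ couple is the cathode and Co²⁺/Co is the anode.
E°cell = +1.362 − (−0.276) = +1.638 V; balancing electrons gives n = 2.
ΔG° = −nFE°cell = −(2)(96485)(+1.638) J/mol = −316 kJ/mol.

−316 kJ/mol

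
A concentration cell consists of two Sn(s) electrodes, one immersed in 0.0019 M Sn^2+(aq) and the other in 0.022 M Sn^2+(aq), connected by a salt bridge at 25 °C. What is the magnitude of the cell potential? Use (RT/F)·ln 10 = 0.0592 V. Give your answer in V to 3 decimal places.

For a concentration cell E°cell = 0, since both electrodes use the same couple.
The compartment with the higher Sn^2+(aq) concentration (0.022 M) acts as the cathode; ions are reduced there and produced at the dilute (0.0019 M) anode.
With n = 2, Ecell = −(0.0592/2)·log([dilute]/[conc]) = −(0.0592/2)·log(0.0019/0.022) = +0.031 V.

0.031 V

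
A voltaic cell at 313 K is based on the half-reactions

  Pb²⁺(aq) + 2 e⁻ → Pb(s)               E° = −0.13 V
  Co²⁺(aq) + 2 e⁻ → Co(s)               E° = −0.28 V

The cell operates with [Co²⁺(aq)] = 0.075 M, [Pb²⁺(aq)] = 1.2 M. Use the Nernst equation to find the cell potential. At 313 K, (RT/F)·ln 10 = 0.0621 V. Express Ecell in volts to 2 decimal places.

Since E°(Pb²⁺/Pb) > E°(Co²⁺/Co), Pb²⁺/Pb serves as the cathode.
The standard potential is −0.13 − (−0.28) = +0.15 V and the balanced reaction transfers n = 2 electrons.
Balancing gives Pb²⁺(aq) + Co(s) → Pb(s) + Co²⁺(aq); hence Q = [Co²⁺(aq)] / [Pb²⁺(aq)] = 0.0625 (log Q = −1.204).
By the Nernst equation, E = +0.15 − (0.0621/2)·(−1.204) = +0.19 V.

+0.19 V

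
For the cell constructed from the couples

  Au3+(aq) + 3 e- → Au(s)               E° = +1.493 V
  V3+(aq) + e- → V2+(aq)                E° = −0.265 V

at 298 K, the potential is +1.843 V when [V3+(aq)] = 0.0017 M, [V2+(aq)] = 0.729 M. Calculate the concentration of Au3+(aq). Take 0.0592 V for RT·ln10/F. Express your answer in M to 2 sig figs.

Au³⁺/Au is the cathode (higher E°); E°cell = +1.493 − (−0.265) = +1.758 V with n = 3.
Rearranging E = E° − (0.0592/n)·log Q gives log Q = 3(+1.758 − (+1.843))/0.0592 = −4.307.
The balanced reaction is Au3+(aq) + 3 V2+(aq) → Au(s) + 3 V3+(aq), so Q = [V3+(aq)]^3 / ([Au3+(aq)]·[V2+(aq)]^3).
Isolating [Au3+(aq)] in Q = 10^{−4.307} yields log [Au3+(aq)] = −3.590, i.e. 0.00026 M.

0.00026 M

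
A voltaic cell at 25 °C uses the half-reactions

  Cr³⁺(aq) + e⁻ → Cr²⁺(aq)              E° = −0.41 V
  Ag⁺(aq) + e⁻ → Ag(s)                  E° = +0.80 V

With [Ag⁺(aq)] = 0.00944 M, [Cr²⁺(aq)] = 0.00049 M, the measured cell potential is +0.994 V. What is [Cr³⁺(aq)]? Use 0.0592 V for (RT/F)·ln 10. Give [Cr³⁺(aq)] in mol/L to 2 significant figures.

0.021 M

The Ag⁺/Ag couple has the larger reduction potential, so it is the cathode: E°cell = +0.80 − (−0.41) = +1.21 V and n = 1.
Rearranging E = E° − (0.0592/n)·log Q gives log Q = 1(+1.21 − (+0.994))/0.0592 = 3.649.
The balanced reaction is Ag⁺(aq) + Cr²⁺(aq) → Ag(s) + Cr³⁺(aq), so Q = [Cr³⁺(aq)] / ([Ag⁺(aq)]·[Cr²⁺(aq)]).
Solving for the unknown gives log [Cr³⁺(aq)] = −1.686, so [Cr³⁺(aq)] ≈ 0.021 M.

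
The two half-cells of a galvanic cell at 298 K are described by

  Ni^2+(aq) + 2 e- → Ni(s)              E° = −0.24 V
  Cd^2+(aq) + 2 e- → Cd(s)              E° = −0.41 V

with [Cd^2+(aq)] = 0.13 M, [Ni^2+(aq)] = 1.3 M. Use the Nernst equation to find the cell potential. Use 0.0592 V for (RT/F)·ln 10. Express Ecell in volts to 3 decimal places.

Ni²⁺/Ni is reduced (cathode, E° = −0.24 V) and Cd²⁺/Cd is oxidized (anode).
E°cell = −0.24 − (−0.41) = +0.17 V, with n = 2 electrons transferred.
Balancing gives Ni^2+(aq) + Cd(s) → Ni(s) + Cd^2+(aq); hence Q = [Cd^2+(aq)] / [Ni^2+(aq)] = 0.1 (log Q = −1.000).
By the Nernst equation, E = +0.17 − (0.0592/2)·(−1.000) = +0.200 V.

+0.200 V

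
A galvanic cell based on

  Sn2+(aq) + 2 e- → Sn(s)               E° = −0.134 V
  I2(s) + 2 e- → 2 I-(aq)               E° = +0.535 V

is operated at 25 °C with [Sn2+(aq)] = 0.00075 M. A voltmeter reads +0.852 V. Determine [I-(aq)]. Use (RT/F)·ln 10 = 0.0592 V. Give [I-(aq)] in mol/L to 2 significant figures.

0.030 M

With I₂/I⁻ at the cathode and Sn²⁺/Sn at the anode, E°cell = +0.535 − (−0.134) = +0.669 V (n = 2).
Rearranging E = E° − (0.0592/n)·log Q gives log Q = 2(+0.669 − (+0.852))/0.0592 = −6.182.
Balancing electrons gives I2(s) + Sn(s) → 2 I-(aq) + Sn2+(aq); thus Q = [I-(aq)]^2·[Sn2+(aq)].
Solving for the unknown gives log [I-(aq)] = −1.529, so [I-(aq)] ≈ 0.030 M.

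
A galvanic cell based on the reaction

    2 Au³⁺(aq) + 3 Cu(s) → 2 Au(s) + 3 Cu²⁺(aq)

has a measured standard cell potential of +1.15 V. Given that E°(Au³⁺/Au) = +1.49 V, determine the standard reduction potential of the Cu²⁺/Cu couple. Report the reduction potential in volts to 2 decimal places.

In the reaction as written the Au³⁺/Au couple is reduced (cathode) and Cu²⁺/Cu is oxidized (anode), so E°cell = E°(Au³⁺/Au) − E°(Cu²⁺/Cu).
E°(Cu²⁺/Cu) = E°(cathode) − E°cell = +1.49 − (+1.15) = +0.34 V.

+0.34 V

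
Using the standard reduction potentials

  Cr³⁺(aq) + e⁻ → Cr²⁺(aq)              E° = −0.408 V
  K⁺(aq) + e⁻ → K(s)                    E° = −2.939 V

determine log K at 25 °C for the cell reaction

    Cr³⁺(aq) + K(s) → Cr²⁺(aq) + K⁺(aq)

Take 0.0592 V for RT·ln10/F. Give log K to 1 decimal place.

log K = 42.8

The Cr³⁺/Cr²⁺ couple is reduced (cathode); E°cell = −0.408 − (−2.939) = +2.531 V with n = 1.
At equilibrium E = 0, so log K = nE°cell / 0.0592 = (1)(+2.531) / 0.0592 = 42.8.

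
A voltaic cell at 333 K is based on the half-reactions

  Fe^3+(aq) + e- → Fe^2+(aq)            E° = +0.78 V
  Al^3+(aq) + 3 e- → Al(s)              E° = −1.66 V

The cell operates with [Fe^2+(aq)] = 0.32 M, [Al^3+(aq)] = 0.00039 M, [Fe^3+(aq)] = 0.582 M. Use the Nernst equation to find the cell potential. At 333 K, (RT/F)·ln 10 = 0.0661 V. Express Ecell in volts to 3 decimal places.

+2.532 V

The Fe³⁺/Fe²⁺ couple has the more positive E°, so it is the cathode; Al³⁺/Al is the anode.
The standard potential is +0.78 − (−1.66) = +2.44 V and the balanced reaction transfers n = 3 electrons.
Balancing gives 3 Fe^3+(aq) + Al(s) → 3 Fe^2+(aq) + Al^3+(aq); hence Q = ([Fe^2+(aq)]^3·[Al^3+(aq)]) / [Fe^3+(aq)]^3 = 6.48×10^−5 (log Q = −4.188).
Applying E = E° − (RT ln10/nF)·log Q gives +2.44 − (0.0661/3)(−4.188) = +2.532 V.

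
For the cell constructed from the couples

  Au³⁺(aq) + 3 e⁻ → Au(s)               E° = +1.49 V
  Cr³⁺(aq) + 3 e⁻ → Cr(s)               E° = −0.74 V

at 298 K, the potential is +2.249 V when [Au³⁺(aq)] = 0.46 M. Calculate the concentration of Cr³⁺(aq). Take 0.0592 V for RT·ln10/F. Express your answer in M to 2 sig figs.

0.050 M

The Au³⁺/Au couple has the larger reduction potential, so it is the cathode: E°cell = +1.49 − (−0.74) = +2.23 V and n = 3.
Since E = E° − (0.0592/n)·log Q, log Q = n(E° − E)/0.0592 = −0.963.
For Au³⁺(aq) + Cr(s) → Au(s) + Cr³⁺(aq), the reaction quotient is Q = [Cr³⁺(aq)] / [Au³⁺(aq)].
Substituting the known concentrations and solving, log [Cr³⁺(aq)] = −1.300 and [Cr³⁺(aq)] = 0.050 M.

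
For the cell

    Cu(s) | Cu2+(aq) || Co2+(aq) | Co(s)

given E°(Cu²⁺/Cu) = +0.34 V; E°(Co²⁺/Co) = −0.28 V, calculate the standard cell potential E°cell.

−0.62 V

By convention the left-hand electrode in cell notation is the anode (oxidation) and the right-hand electrode is the cathode (reduction).
E°cell = E°(right) − E°(left) = −0.28 − (+0.34) = −0.62 V.
The negative sign shows that, as written, the cell would require an external voltage to drive the reaction.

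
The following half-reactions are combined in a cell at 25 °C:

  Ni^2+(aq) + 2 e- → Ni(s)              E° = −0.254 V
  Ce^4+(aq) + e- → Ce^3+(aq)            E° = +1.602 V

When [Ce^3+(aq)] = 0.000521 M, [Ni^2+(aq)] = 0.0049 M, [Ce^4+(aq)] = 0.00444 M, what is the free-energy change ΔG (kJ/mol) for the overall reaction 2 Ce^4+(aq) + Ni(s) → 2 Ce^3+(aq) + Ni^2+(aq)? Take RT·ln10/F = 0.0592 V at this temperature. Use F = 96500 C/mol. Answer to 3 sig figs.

The standard cell potential is +1.602 − (−0.254) = +1.856 V, with n = 2 electrons in the balanced equation.
Here Q = ([Ce^3+(aq)]^2·[Ni^2+(aq)]) / [Ce^4+(aq)]^2 = 6.75×10^−5 (log Q = −4.171), giving E = +1.856 − (0.0592/2)·(−4.171) = +1.9795 V.
Then ΔG = −nFE = −2 × 96500 × +1.9795 J/mol = −382 kJ/mol.

−382 kJ/mol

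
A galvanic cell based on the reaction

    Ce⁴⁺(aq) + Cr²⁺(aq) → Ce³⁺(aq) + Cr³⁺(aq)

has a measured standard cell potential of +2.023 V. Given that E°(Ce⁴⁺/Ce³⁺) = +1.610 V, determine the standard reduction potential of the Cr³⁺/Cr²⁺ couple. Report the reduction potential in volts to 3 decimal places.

−0.413 V

In the reaction as written the Ce⁴⁺/Ce³⁺ couple is reduced (cathode) and Cr³⁺/Cr²⁺ is oxidized (anode), so E°cell = E°(Ce⁴⁺/Ce³⁺) − E°(Cr³⁺/Cr²⁺).
E°(Cr³⁺/Cr²⁺) = E°(cathode) − E°cell = +1.610 − (+2.023) = −0.413 V.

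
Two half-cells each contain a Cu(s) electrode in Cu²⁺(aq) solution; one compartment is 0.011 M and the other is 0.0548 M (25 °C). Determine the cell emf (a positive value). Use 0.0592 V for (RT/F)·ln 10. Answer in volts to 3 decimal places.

For a concentration cell E°cell = 0, since both electrodes use the same couple.
The compartment with the higher Cu²⁺(aq) concentration (0.0548 M) acts as the cathode; ions are reduced there and produced at the dilute (0.011 M) anode.
With n = 2, Ecell = −(0.0592/2)·log([dilute]/[conc]) = −(0.0592/2)·log(0.011/0.0548) = +0.021 V.

0.021 V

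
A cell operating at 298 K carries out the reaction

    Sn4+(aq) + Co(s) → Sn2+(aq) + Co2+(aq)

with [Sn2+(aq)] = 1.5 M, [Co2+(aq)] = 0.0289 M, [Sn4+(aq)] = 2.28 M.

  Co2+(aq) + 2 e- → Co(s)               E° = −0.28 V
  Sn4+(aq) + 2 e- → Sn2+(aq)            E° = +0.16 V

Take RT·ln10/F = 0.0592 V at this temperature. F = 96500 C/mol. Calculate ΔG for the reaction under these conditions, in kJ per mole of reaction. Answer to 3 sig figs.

With Sn⁴⁺/Sn²⁺ reduced at the cathode, E°cell = +0.16 − (−0.28) = +0.44 V and n = 2.
Here Q = ([Sn2+(aq)]·[Co2+(aq)]) / [Sn4+(aq)] = 0.019 (log Q = −1.721), giving E = +0.44 − (0.0592/2)·(−1.721) = +0.4909 V.
Then ΔG = −nFE = −2 × 96500 × +0.4909 J/mol = −94.7 kJ/mol.

−94.7 kJ/mol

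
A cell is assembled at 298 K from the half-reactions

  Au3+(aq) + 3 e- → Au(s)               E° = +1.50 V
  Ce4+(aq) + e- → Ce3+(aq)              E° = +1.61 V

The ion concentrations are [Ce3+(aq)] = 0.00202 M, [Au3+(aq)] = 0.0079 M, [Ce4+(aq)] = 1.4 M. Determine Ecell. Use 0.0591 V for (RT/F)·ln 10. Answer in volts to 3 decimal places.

+0.319 V

Ce⁴⁺/Ce³⁺ is reduced (cathode, E° = +1.61 V) and Au³⁺/Au is oxidized (anode).
E°cell = E°cat − E°an = +1.61 − (+1.50) = +0.11 V; n = 3.
The balanced reaction is 3 Ce4+(aq) + Au(s) → 3 Ce3+(aq) + Au3+(aq), so Q = ([Ce3+(aq)]^3·[Au3+(aq)]) / [Ce4+(aq)]^3 = 2.37×10^−11 and log Q = −10.625.
Applying E = E° − (RT ln10/nF)·log Q gives +0.11 − (0.0591/3)(−10.625) = +0.319 V.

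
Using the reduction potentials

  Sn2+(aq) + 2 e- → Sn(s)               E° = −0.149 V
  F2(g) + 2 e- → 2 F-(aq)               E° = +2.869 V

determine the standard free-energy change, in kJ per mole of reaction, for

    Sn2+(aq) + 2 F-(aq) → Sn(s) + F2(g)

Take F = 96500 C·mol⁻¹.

+582 kJ/mol

In the reaction as written Sn2+(aq) is reduced, so the Sn²⁺/Sn couple is the cathode and F₂/F⁻ is the anode.
E°cell = −0.149 − (+2.869) = −3.018 V; balancing electrons gives n = 2.
ΔG° = −nFE°cell = −(2)(96500)(−3.018) J/mol = +582 kJ/mol.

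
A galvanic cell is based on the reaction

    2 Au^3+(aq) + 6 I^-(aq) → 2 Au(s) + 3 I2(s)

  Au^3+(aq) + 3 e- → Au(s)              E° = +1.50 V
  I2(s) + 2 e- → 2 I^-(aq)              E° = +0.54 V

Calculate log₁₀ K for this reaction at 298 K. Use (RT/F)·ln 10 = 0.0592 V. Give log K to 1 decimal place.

log K = 97.3

The Au³⁺/Au couple is reduced (cathode); E°cell = +1.50 − (+0.54) = +0.96 V with n = 6.
At equilibrium E = 0, so log K = nE°cell / 0.0592 = (6)(+0.96) / 0.0592 = 97.3.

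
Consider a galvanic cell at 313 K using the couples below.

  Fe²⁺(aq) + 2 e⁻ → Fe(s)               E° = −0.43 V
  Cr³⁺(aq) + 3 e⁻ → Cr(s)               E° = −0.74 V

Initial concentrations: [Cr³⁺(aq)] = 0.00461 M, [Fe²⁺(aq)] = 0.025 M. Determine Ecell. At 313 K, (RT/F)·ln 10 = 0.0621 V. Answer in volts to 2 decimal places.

Since E°(Fe²⁺/Fe) > E°(Cr³⁺/Cr), Fe²⁺/Fe serves as the cathode.
The standard potential is −0.43 − (−0.74) = +0.31 V and the balanced reaction transfers n = 6 electrons.
Balancing gives 3 Fe²⁺(aq) + 2 Cr(s) → 3 Fe(s) + 2 Cr³⁺(aq); hence Q = [Cr³⁺(aq)]^2 / [Fe²⁺(aq)]^3 = 1.36 (log Q = 0.134).
By the Nernst equation, E = +0.31 − (0.0621/6)·(0.134) = +0.31 V.

+0.31 V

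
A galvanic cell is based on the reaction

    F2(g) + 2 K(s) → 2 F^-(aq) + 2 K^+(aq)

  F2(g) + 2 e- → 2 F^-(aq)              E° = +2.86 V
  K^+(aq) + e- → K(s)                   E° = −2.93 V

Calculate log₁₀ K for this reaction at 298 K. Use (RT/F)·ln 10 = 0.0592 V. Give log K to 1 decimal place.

The F₂/F⁻ couple is reduced (cathode); E°cell = +2.86 − (−2.93) = +5.79 V with n = 2.
At equilibrium E = 0, so log K = nE°cell / 0.0592 = (2)(+5.79) / 0.0592 = 195.6.

log K = 195.6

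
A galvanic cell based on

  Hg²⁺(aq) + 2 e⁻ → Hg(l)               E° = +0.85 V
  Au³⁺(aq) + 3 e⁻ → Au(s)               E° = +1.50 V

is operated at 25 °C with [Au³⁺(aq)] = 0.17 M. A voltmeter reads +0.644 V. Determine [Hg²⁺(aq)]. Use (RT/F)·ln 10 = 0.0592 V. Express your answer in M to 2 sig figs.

With Au³⁺/Au at the cathode and Hg²⁺/Hg at the anode, E°cell = +1.50 − (+0.85) = +0.65 V (n = 6).
Since E = E° − (0.0592/n)·log Q, log Q = n(E° − E)/0.0592 = 0.608.
Balancing electrons gives 2 Au³⁺(aq) + 3 Hg(l) → 2 Au(s) + 3 Hg²⁺(aq); thus Q = [Hg²⁺(aq)]^3 / [Au³⁺(aq)]^2.
Substituting the known concentrations and solving, log [Hg²⁺(aq)] = −0.310 and [Hg²⁺(aq)] = 0.49 M.

0.49 M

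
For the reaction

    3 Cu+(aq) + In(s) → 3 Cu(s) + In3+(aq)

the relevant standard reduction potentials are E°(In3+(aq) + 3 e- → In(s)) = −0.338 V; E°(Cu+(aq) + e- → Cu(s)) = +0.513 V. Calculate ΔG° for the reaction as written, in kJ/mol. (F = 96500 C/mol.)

−246 kJ/mol

In the reaction as written Cu+(aq) is reduced, so the Cu⁺/Cu couple is the cathode and In³⁺/In is the anode.
E°cell = +0.513 − (−0.338) = +0.851 V; balancing electrons gives n = 3.
ΔG° = −nFE°cell = −(3)(96500)(+0.851) J/mol = −246 kJ/mol.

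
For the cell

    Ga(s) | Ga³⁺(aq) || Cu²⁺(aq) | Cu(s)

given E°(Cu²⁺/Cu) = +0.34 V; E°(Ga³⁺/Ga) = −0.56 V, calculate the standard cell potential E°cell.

By convention the left-hand electrode in cell notation is the anode (oxidation) and the right-hand electrode is the cathode (reduction).
E°cell = E°(right) − E°(left) = +0.34 − (−0.56) = +0.90 V.

+0.90 V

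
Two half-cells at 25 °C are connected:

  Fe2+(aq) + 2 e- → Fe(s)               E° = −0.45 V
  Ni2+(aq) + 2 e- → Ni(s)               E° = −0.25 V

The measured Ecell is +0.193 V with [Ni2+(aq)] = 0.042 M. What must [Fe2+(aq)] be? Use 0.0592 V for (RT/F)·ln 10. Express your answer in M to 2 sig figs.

0.072 M

With Ni²⁺/Ni at the cathode and Fe²⁺/Fe at the anode, E°cell = −0.25 − (−0.45) = +0.20 V (n = 2).
From the Nernst equation, log Q = n(E° − E)/0.0592 = 2·(+0.20 − (+0.193))/0.0592 = 0.236.
Balancing electrons gives Ni2+(aq) + Fe(s) → Ni(s) + Fe2+(aq); thus Q = [Fe2+(aq)] / [Ni2+(aq)].
Substituting the known concentrations and solving, log [Fe2+(aq)] = −1.141 and [Fe2+(aq)] = 0.072 M.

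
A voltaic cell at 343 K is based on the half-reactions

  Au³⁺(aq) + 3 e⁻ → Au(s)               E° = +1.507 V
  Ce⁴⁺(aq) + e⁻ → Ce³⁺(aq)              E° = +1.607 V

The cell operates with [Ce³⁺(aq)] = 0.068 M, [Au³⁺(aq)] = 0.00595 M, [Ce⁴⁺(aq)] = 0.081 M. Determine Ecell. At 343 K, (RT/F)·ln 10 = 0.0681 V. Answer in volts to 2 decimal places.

Since E°(Ce⁴⁺/Ce³⁺) > E°(Au³⁺/Au), Ce⁴⁺/Ce³⁺ serves as the cathode.
E°cell = E°cat − E°an = +1.607 − (+1.507) = +0.100 V; n = 3.
Balancing gives 3 Ce⁴⁺(aq) + Au(s) → 3 Ce³⁺(aq) + Au³⁺(aq); hence Q = ([Ce³⁺(aq)]^3·[Au³⁺(aq)]) / [Ce⁴⁺(aq)]^3 = 0.00352 (log Q = −2.453).
E = E° − (0.0681/n)·log Q = +0.100 − (0.0681/3)(−2.453) = +0.16 V.

+0.16 V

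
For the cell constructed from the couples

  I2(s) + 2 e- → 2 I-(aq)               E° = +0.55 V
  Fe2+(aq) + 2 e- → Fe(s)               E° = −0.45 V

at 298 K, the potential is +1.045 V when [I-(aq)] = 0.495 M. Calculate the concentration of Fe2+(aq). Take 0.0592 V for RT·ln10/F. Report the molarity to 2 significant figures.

I₂/I⁻ is the cathode (higher E°); E°cell = +0.55 − (−0.45) = +1.00 V with n = 2.
Rearranging E = E° − (0.0592/n)·log Q gives log Q = 2(+1.00 − (+1.045))/0.0592 = −1.520.
For I2(s) + Fe(s) → 2 I-(aq) + Fe2+(aq), the reaction quotient is Q = [I-(aq)]^2·[Fe2+(aq)].
Substituting the known concentrations and solving, log [Fe2+(aq)] = −0.909 and [Fe2+(aq)] = 0.12 M.

0.12 M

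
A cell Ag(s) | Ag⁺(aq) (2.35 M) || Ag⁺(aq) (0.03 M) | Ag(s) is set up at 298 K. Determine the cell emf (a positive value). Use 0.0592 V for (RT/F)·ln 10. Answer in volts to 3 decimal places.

0.112 V

For a concentration cell E°cell = 0, since both electrodes use the same couple.
The compartment with the higher Ag⁺(aq) concentration (2.35 M) acts as the cathode; ions are reduced there and produced at the dilute (0.03 M) anode.
With n = 1, Ecell = −(0.0592/1)·log([dilute]/[conc]) = −(0.0592/1)·log(0.03/2.35) = +0.112 V.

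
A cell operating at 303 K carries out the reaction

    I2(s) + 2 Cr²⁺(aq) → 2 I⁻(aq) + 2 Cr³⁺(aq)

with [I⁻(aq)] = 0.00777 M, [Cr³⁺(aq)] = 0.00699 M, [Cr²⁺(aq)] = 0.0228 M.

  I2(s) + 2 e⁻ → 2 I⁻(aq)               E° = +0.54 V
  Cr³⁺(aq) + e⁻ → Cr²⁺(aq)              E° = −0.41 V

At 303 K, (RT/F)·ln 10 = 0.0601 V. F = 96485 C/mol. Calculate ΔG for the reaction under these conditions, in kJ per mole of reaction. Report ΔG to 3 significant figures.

−214 kJ/mol

E°cell = +0.54 − (−0.41) = +0.95 V; the balanced reaction transfers n = 2 electrons.
The reaction quotient is ([I⁻(aq)]^2·[Cr³⁺(aq)]^2) / [Cr²⁺(aq)]^2 = 5.67×10^−6; by Nernst, E = +0.95 − (0.0601/2)(−5.246) = +1.1076 V.
Then ΔG = −nFE = −2 × 96485 × +1.1076 J/mol = −214 kJ/mol.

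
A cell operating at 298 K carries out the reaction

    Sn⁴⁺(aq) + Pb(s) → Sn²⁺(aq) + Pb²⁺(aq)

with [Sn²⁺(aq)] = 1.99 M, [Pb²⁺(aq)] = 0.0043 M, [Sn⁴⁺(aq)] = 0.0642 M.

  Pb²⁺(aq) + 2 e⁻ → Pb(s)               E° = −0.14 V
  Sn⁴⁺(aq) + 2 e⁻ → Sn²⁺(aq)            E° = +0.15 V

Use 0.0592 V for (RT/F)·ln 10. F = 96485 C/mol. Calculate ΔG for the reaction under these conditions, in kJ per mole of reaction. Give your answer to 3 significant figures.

The standard cell potential is +0.15 − (−0.14) = +0.29 V, with n = 2 electrons in the balanced equation.
The reaction quotient is ([Sn²⁺(aq)]·[Pb²⁺(aq)]) / [Sn⁴⁺(aq)] = 0.133; by Nernst, E = +0.29 − (0.0592/2)(−0.875) = +0.3159 V.
ΔG = −nFE = −(2)(96485)(+0.3159) J/mol = −61.0 kJ/mol.

−61.0 kJ/mol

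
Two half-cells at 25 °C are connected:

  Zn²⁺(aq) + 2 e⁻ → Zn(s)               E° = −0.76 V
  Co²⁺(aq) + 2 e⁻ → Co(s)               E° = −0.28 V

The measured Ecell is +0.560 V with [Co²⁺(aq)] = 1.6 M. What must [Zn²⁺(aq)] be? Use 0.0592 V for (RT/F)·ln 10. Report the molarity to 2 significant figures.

0.0032 M

With Co²⁺/Co at the cathode and Zn²⁺/Zn at the anode, E°cell = −0.28 − (−0.76) = +0.48 V (n = 2).
Rearranging E = E° − (0.0592/n)·log Q gives log Q = 2(+0.48 − (+0.560))/0.0592 = −2.703.
For Co²⁺(aq) + Zn(s) → Co(s) + Zn²⁺(aq), the reaction quotient is Q = [Zn²⁺(aq)] / [Co²⁺(aq)].
Isolating [Zn²⁺(aq)] in Q = 10^{−2.703} yields log [Zn²⁺(aq)] = −2.499, i.e. 0.0032 M.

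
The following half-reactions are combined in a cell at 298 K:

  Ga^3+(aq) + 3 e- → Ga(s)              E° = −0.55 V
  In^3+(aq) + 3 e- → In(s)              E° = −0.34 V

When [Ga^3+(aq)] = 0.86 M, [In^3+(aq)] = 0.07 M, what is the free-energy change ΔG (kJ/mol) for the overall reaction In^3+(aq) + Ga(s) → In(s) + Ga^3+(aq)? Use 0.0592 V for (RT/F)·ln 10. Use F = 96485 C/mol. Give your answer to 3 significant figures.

With In³⁺/In reduced at the cathode, E°cell = −0.34 − (−0.55) = +0.21 V and n = 3.
The reaction quotient is [Ga^3+(aq)] / [In^3+(aq)] = 12.3; by Nernst, E = +0.21 − (0.0592/3)(1.089) = +0.1885 V.
ΔG = −nFE = −(3)(96485)(+0.1885) J/mol = −54.6 kJ/mol.

−54.6 kJ/mol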